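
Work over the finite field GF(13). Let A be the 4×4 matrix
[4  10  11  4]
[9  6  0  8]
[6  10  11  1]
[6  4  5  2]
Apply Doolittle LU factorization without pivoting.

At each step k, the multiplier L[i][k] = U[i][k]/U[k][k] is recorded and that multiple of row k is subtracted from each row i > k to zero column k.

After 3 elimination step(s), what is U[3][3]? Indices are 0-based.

U[3][3] = 9

[col 0] pivot 4
  R1 -= 12*R0 → (0, 3, 11, 12)  (L[1][0] := 12)
  R2 -= 8*R0 → (0, 8, 1, 8)  (L[2][0] := 8)
  R3 -= 8*R0 → (0, 2, 8, 9)  (L[3][0] := 8)
[col 1] pivot 3
  R2 -= 7*R1 → (0, 0, 2, 2)  (L[2][1] := 7)
  R3 -= 5*R1 → (0, 0, 5, 1)  (L[3][1] := 5)
[col 2] pivot 2
  R3 -= 9*R2 → (0, 0, 0, 9)  (L[3][2] := 9)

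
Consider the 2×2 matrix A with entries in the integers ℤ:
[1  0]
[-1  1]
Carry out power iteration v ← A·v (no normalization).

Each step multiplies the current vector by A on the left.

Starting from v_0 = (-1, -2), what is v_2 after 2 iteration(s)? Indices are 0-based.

v_0 = (-1, -2).
v_1 = A·v_0 = (-1, -1).
v_2 = A·v_1 = (-1, 0).

v_2 = (-1, 0)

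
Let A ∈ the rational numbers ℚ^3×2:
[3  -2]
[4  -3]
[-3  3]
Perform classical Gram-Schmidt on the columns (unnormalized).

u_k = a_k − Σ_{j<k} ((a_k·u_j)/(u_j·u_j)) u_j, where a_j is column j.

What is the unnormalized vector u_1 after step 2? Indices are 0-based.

u_1 = (13/34, 3/17, 21/34)

Step 1: u_0 = a_0 = (3, 4, -3).
Step 2: u_1 = a_1 − (-27/34)·u_0 = (13/34, 3/17, 21/34).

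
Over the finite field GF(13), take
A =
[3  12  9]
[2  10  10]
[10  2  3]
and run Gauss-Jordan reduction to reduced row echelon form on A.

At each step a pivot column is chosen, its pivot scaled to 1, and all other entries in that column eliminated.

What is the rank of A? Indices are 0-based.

[1] R0 /= 3  ⇒  (1, 4, 3)
     R1 -= 2·R0  ⇒  (0, 2, 4)
     R2 -= 10·R0  ⇒  (0, 1, 12)
[2] R1 /= 2  ⇒  (0, 1, 2)
     R0 -= 4·R1  ⇒  (1, 0, 8)
     R2 -= 1·R1  ⇒  (0, 0, 10)
[3] R2 /= 10  ⇒  (0, 0, 1)
     R0 -= 8·R2  ⇒  (1, 0, 0)
     R1 -= 2·R2  ⇒  (0, 1, 0)

rank = 3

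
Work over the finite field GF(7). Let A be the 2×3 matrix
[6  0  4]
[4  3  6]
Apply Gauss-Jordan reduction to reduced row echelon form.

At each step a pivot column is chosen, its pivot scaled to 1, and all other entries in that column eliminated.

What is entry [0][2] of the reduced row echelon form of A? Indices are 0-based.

pivot(0,0)=6: scale R0 → (1, 0, 3)
  clear (1,0): R1 −= (4)R0 → (0, 3, 1)
pivot(1,1)=3: scale R1 → (0, 1, 5)

M[0][2] = 3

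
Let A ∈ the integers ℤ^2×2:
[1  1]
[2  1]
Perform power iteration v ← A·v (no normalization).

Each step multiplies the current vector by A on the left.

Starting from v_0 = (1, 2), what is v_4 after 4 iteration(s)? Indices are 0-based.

v_0 = (1, 2).
v_1 = A·v_0 = (3, 4).
v_2 = A·v_1 = (7, 10).
v_3 = A·v_2 = (17, 24).
v_4 = A·v_3 = (41, 58).

v_4 = (41, 58)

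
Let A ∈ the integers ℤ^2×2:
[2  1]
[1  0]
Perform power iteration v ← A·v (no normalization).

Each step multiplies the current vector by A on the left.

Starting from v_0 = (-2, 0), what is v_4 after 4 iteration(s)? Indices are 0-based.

v_4 = (-58, -24)

v_0 = (-2, 0).
v_1 = A·v_0 = (-4, -2).
v_2 = A·v_1 = (-10, -4).
v_3 = A·v_2 = (-24, -10).
v_4 = A·v_3 = (-58, -24).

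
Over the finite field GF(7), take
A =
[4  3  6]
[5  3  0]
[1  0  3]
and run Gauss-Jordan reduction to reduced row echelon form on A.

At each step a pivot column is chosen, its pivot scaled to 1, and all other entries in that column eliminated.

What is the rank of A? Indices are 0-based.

rank = 3

pivot(0,0)=4: scale R0 → (1, 6, 5)
  clear (1,0): R1 −= (5)R0 → (0, 1, 3)
  clear (2,0): R2 −= (1)R0 → (0, 1, 5)
pivot(1,1)=1: scale R1 → (0, 1, 3)
  clear (0,1): R0 −= (6)R1 → (1, 0, 1)
  clear (2,1): R2 −= (1)R1 → (0, 0, 2)
pivot(2,2)=2: scale R2 → (0, 0, 1)
  clear (0,2): R0 −= (1)R2 → (1, 0, 0)
  clear (1,2): R1 −= (3)R2 → (0, 1, 0)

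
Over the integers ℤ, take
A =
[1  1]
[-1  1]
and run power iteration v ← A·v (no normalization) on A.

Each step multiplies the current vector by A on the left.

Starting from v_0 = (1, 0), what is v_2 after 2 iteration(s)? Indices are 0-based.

v_2 = (0, -2)

v_0 = (1, 0).
v_1 = A·v_0 = (1, -1).
v_2 = A·v_1 = (0, -2).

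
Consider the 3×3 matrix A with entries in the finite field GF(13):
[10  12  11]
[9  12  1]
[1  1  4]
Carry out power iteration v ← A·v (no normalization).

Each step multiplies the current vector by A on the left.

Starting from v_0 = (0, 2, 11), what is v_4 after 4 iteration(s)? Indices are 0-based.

v_0 = (0, 2, 11).
v_1 = A·v_0 = (2, 9, 7).
v_2 = A·v_1 = (10, 3, 0).
v_3 = A·v_2 = (6, 9, 0).
v_4 = A·v_3 = (12, 6, 2).

v_4 = (12, 6, 2)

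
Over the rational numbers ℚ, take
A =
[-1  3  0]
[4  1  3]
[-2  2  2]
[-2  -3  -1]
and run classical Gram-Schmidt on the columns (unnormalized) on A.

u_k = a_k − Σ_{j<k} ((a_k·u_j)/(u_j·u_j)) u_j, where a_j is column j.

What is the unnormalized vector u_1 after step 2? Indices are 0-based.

Step 1: u_0 = a_0 = (-1, 4, -2, -2).
Step 2: u_1 = a_1 − (3/25)·u_0 = (78/25, 13/25, 56/25, -69/25).

u_1 = (78/25, 13/25, 56/25, -69/25)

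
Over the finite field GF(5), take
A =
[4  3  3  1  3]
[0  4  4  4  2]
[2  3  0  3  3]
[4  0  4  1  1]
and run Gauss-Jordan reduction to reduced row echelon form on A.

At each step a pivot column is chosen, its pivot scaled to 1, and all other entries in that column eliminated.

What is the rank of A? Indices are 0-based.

[1] R0 /= 4  ⇒  (1, 2, 2, 4, 2)
     R2 -= 2·R0  ⇒  (0, 4, 1, 0, 4)
     R3 -= 4·R0  ⇒  (0, 2, 1, 0, 3)
[2] R1 /= 4  ⇒  (0, 1, 1, 1, 3)
     R0 -= 2·R1  ⇒  (1, 0, 0, 2, 1)
     R2 -= 4·R1  ⇒  (0, 0, 2, 1, 2)
     R3 -= 2·R1  ⇒  (0, 0, 4, 3, 2)
[3] R2 /= 2  ⇒  (0, 0, 1, 3, 1)
     R1 -= 1·R2  ⇒  (0, 1, 0, 3, 2)
     R3 -= 4·R2  ⇒  (0, 0, 0, 1, 3)
[4] R3 /= 1  ⇒  (0, 0, 0, 1, 3)
     R0 -= 2·R3  ⇒  (1, 0, 0, 0, 0)
     R1 -= 3·R3  ⇒  (0, 1, 0, 0, 3)
     R2 -= 3·R3  ⇒  (0, 0, 1, 0, 2)

rank = 4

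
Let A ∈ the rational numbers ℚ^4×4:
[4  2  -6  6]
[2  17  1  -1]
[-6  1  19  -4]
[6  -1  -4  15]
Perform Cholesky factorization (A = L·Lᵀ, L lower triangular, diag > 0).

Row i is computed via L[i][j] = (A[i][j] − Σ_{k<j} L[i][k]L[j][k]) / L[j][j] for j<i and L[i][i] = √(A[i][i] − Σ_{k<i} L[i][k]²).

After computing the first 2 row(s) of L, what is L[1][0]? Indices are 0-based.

Step 1: L[0][0] = √(4) = 2.
  L[1][0] = (2) / L[0][0] = 1.
Step 2: L[1][1] = √(16) = 4.

L[1][0] = 1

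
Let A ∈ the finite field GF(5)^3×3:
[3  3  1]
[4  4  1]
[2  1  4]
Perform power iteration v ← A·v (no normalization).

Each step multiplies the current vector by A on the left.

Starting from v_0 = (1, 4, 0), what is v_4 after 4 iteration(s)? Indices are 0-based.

v_0 = (1, 4, 0).
v_1 = A·v_0 = (0, 0, 1).
v_2 = A·v_1 = (1, 1, 4).
v_3 = A·v_2 = (0, 2, 4).
v_4 = A·v_3 = (0, 2, 3).

v_4 = (0, 2, 3)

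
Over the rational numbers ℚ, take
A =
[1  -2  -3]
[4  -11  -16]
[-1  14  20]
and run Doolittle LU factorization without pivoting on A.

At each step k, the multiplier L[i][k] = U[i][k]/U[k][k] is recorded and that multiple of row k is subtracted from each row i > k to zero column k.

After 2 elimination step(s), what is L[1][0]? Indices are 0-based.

L[1][0] = 4

Step 1: pivot at (0,0) is 1.
  row1 ← row1 − (4)·row0  ⇒  L[1][0]=4, U row1=(0, -3, -4)
  row2 ← row2 − (-1)·row0  ⇒  L[2][0]=-1, U row2=(0, 12, 17)
Step 2: pivot at (1,1) is -3.
  row2 ← row2 − (-4)·row1  ⇒  L[2][1]=-4, U row2=(0, 0, 1)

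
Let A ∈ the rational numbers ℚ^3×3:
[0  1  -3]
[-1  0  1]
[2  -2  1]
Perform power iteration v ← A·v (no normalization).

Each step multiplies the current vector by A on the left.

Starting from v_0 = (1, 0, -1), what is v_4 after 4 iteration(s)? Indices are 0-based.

v_0 = (1, 0, -1).
v_1 = A·v_0 = (3, -2, 1).
v_2 = A·v_1 = (-5, -2, 11).
v_3 = A·v_2 = (-35, 16, 5).
v_4 = A·v_3 = (1, 40, -97).

v_4 = (1, 40, -97)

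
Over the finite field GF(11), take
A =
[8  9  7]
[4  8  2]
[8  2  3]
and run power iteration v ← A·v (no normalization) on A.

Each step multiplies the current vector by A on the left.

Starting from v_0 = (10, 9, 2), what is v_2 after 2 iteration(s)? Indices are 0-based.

v_0 = (10, 9, 2).
v_1 = A·v_0 = (10, 6, 5).
v_2 = A·v_1 = (4, 10, 8).

v_2 = (4, 10, 8)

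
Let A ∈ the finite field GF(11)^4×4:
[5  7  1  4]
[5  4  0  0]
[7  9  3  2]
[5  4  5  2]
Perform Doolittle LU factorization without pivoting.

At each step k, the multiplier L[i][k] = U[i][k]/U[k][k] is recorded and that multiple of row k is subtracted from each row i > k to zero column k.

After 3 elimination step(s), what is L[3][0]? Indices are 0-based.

L[3][0] = 1

k=0: U[0][0]=5
  eliminate (1,0): mult=1, new row 1: (0, 8, 10, 7); set L[1][0]=1
  eliminate (2,0): mult=8, new row 2: (0, 8, 6, 3); set L[2][0]=8
  eliminate (3,0): mult=1, new row 3: (0, 8, 4, 9); set L[3][0]=1
k=1: U[1][1]=8
  eliminate (2,1): mult=1, new row 2: (0, 0, 7, 7); set L[2][1]=1
  eliminate (3,1): mult=1, new row 3: (0, 0, 5, 2); set L[3][1]=1
k=2: U[2][2]=7
  eliminate (3,2): mult=7, new row 3: (0, 0, 0, 8); set L[3][2]=7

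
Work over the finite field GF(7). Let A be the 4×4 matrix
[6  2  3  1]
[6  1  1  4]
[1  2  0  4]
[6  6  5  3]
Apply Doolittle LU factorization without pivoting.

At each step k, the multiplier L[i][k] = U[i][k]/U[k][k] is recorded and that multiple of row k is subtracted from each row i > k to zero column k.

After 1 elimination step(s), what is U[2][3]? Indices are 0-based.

U[2][3] = 5

Step 1: pivot at (0,0) is 6.
  row1 ← row1 − (1)·row0  ⇒  L[1][0]=1, U row1=(0, 6, 5, 3)
  row2 ← row2 − (6)·row0  ⇒  L[2][0]=6, U row2=(0, 4, 3, 5)
  row3 ← row3 − (1)·row0  ⇒  L[3][0]=1, U row3=(0, 4, 2, 2)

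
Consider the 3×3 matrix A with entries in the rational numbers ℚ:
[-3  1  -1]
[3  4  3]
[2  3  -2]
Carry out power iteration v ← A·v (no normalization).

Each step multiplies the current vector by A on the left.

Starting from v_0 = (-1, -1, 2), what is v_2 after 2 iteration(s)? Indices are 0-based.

v_0 = (-1, -1, 2).
v_1 = A·v_0 = (0, -1, -9).
v_2 = A·v_1 = (8, -31, 15).

v_2 = (8, -31, 15)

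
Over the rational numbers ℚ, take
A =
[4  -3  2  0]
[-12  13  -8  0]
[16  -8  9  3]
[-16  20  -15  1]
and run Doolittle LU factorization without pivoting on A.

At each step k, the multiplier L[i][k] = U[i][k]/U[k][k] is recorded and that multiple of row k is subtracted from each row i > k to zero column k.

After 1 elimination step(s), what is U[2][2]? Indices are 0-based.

U[2][2] = 1

k=0: U[0][0]=4
  eliminate (1,0): mult=-3, new row 1: (0, 4, -2, 0); set L[1][0]=-3
  eliminate (2,0): mult=4, new row 2: (0, 4, 1, 3); set L[2][0]=4
  eliminate (3,0): mult=-4, new row 3: (0, 8, -7, 1); set L[3][0]=-4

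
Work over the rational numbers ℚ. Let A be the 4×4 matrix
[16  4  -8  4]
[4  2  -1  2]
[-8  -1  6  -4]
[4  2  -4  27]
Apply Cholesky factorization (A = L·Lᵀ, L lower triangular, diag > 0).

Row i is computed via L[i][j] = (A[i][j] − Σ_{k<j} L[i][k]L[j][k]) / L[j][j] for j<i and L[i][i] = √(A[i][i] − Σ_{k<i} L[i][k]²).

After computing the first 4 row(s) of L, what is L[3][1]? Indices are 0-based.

L[3][1] = 1

Step 1: L[0][0] = √(16) = 4.
  L[1][0] = (4) / L[0][0] = 1.
Step 2: L[1][1] = √(1) = 1.
  L[2][0] = (-8) / L[0][0] = -2.
  L[2][1] = (1) / L[1][1] = 1.
Step 3: L[2][2] = √(1) = 1.
  L[3][0] = (4) / L[0][0] = 1.
  L[3][1] = (1) / L[1][1] = 1.
  L[3][2] = (-3) / L[2][2] = -3.
Step 4: L[3][3] = √(16) = 4.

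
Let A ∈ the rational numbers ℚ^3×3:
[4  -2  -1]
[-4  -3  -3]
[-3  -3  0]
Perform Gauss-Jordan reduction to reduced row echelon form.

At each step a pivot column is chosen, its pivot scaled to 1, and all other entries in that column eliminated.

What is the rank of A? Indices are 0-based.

step 1: normalize row 0 (÷4) = (1, -1/2, -1/4)
  row 1: subtract -4×row0 = (0, -5, -4)
  row 2: subtract -3×row0 = (0, -9/2, -3/4)
step 2: normalize row 1 (÷-5) = (0, 1, 4/5)
  row 0: subtract -1/2×row1 = (1, 0, 3/20)
  row 2: subtract -9/2×row1 = (0, 0, 57/20)
step 3: normalize row 2 (÷57/20) = (0, 0, 1)
  row 0: subtract 3/20×row2 = (1, 0, 0)
  row 1: subtract 4/5×row2 = (0, 1, 0)

rank = 3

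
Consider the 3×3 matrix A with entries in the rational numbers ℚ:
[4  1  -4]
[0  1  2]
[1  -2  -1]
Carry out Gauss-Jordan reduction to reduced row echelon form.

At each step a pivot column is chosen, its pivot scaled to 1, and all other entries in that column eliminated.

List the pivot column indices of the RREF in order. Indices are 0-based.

pivot columns: 0, 1, 2

pivot(0,0)=4: scale R0 → (1, 1/4, -1)
  clear (2,0): R2 −= (1)R0 → (0, -9/4, 0)
pivot(1,1)=1: scale R1 → (0, 1, 2)
  clear (0,1): R0 −= (1/4)R1 → (1, 0, -3/2)
  clear (2,1): R2 −= (-9/4)R1 → (0, 0, 9/2)
pivot(2,2)=9/2: scale R2 → (0, 0, 1)
  clear (0,2): R0 −= (-3/2)R2 → (1, 0, 0)
  clear (1,2): R1 −= (2)R2 → (0, 1, 0)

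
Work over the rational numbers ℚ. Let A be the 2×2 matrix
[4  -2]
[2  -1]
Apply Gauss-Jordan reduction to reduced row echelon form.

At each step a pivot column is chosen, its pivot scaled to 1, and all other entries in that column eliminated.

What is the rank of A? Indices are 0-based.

step 1: normalize row 0 (÷4) = (1, -1/2)
  row 1: subtract 2×row0 = (0, 0)
skip col 1 (zero from row 1)

rank = 1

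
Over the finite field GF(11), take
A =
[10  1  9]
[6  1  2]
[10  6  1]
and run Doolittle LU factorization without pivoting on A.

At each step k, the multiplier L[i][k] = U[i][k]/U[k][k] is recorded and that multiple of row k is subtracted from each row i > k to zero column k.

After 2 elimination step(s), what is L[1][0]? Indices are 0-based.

L[1][0] = 5

[col 0] pivot 10
  R1 -= 5*R0 → (0, 7, 1)  (L[1][0] := 5)
  R2 -= 1*R0 → (0, 5, 3)  (L[2][0] := 1)
[col 1] pivot 7
  R2 -= 7*R1 → (0, 0, 7)  (L[2][1] := 7)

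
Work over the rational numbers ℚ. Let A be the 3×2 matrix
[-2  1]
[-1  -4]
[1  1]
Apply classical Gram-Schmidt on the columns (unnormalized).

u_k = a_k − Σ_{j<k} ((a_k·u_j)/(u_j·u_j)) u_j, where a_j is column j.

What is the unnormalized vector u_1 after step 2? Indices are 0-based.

u_1 = (2, -7/2, 1/2)

Step 1: u_0 = a_0 = (-2, -1, 1).
Step 2: u_1 = a_1 − (1/2)·u_0 = (2, -7/2, 1/2).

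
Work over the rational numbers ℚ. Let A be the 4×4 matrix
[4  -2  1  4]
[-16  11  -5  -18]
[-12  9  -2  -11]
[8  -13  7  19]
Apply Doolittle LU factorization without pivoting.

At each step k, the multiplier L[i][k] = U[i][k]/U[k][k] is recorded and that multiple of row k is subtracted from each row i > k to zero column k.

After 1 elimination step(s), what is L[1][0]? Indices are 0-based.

L[1][0] = -4

k=0: U[0][0]=4
  eliminate (1,0): mult=-4, new row 1: (0, 3, -1, -2); set L[1][0]=-4
  eliminate (2,0): mult=-3, new row 2: (0, 3, 1, 1); set L[2][0]=-3
  eliminate (3,0): mult=2, new row 3: (0, -9, 5, 11); set L[3][0]=2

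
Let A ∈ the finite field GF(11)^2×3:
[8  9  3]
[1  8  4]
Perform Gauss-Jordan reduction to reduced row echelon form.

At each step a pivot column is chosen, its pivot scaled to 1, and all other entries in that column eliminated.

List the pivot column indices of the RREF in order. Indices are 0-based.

pivot(0,0)=8: scale R0 → (1, 8, 10)
  clear (1,0): R1 −= (1)R0 → (0, 0, 5)
col 1: no nonzero at/below row 1; advance.
pivot(1,2)=5: scale R1 → (0, 0, 1)
  clear (0,2): R0 −= (10)R1 → (1, 8, 0)

pivot columns: 0, 2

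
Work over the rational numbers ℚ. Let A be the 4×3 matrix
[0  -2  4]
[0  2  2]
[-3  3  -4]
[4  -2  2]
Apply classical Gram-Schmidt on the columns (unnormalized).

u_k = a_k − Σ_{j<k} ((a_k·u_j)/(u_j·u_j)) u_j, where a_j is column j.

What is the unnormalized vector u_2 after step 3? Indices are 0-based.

u_2 = (156/59, 198/59, -56/59, -42/59)

Step 1: u_0 = a_0 = (0, 0, -3, 4).
Step 2: u_1 = a_1 − (-17/25)·u_0 = (-2, 2, 24/25, 18/25).
Step 3: u_2 = a_2 − (4/5)·u_0 − (-40/59)·u_1 = (156/59, 198/59, -56/59, -42/59).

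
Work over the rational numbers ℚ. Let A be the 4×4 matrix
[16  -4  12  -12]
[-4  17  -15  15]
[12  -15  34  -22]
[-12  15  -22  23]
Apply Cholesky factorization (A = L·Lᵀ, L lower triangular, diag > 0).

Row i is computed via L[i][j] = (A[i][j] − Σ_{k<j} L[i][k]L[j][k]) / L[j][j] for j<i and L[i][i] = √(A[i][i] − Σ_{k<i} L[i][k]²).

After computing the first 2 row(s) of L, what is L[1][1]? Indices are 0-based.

Step 1: L[0][0] = √(16) = 4.
  L[1][0] = (-4) / L[0][0] = -1.
Step 2: L[1][1] = √(16) = 4.

L[1][1] = 4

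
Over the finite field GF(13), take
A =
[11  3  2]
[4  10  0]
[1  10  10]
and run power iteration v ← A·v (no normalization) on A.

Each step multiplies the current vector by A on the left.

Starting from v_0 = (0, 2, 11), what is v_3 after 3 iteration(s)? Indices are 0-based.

v_3 = (6, 3, 9)

v_0 = (0, 2, 11).
v_1 = A·v_0 = (2, 7, 0).
v_2 = A·v_1 = (4, 0, 7).
v_3 = A·v_2 = (6, 3, 9).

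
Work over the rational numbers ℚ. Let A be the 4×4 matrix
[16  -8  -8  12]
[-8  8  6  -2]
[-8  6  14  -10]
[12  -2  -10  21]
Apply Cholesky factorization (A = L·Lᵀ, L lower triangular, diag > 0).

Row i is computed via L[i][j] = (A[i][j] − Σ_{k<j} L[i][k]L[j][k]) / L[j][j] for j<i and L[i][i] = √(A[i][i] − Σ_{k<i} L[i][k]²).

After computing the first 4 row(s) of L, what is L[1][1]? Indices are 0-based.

Step 1: L[0][0] = √(16) = 4.
  L[1][0] = (-8) / L[0][0] = -2.
Step 2: L[1][1] = √(4) = 2.
  L[2][0] = (-8) / L[0][0] = -2.
  L[2][1] = (2) / L[1][1] = 1.
Step 3: L[2][2] = √(9) = 3.
  L[3][0] = (12) / L[0][0] = 3.
  L[3][1] = (4) / L[1][1] = 2.
  L[3][2] = (-6) / L[2][2] = -2.
Step 4: L[3][3] = √(4) = 2.

L[1][1] = 2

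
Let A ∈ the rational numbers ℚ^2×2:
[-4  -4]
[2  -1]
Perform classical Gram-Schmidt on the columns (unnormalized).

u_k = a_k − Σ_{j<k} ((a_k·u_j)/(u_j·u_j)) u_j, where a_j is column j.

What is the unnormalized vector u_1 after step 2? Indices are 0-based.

Step 1: u_0 = a_0 = (-4, 2).
Step 2: u_1 = a_1 − (7/10)·u_0 = (-6/5, -12/5).

u_1 = (-6/5, -12/5)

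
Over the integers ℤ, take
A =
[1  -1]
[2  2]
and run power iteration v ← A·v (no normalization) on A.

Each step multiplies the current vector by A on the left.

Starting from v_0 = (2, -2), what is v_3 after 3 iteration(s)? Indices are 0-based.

v_0 = (2, -2).
v_1 = A·v_0 = (4, 0).
v_2 = A·v_1 = (4, 8).
v_3 = A·v_2 = (-4, 24).

v_3 = (-4, 24)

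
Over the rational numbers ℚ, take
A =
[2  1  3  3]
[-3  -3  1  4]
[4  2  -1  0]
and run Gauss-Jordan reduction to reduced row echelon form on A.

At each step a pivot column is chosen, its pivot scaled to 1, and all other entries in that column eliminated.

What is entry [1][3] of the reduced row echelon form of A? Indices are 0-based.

pivot(0,0)=2: scale R0 → (1, 1/2, 3/2, 3/2)
  clear (1,0): R1 −= (-3)R0 → (0, -3/2, 11/2, 17/2)
  clear (2,0): R2 −= (4)R0 → (0, 0, -7, -6)
pivot(1,1)=-3/2: scale R1 → (0, 1, -11/3, -17/3)
  clear (0,1): R0 −= (1/2)R1 → (1, 0, 10/3, 13/3)
pivot(2,2)=-7: scale R2 → (0, 0, 1, 6/7)
  clear (0,2): R0 −= (10/3)R2 → (1, 0, 0, 31/21)
  clear (1,2): R1 −= (-11/3)R2 → (0, 1, 0, -53/21)

M[1][3] = -53/21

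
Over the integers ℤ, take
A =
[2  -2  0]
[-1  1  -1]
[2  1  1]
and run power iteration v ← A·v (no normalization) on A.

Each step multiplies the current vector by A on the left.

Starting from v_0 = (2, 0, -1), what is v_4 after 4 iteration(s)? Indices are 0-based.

v_0 = (2, 0, -1).
v_1 = A·v_0 = (4, -1, 3).
v_2 = A·v_1 = (10, -8, 10).
v_3 = A·v_2 = (36, -28, 22).
v_4 = A·v_3 = (128, -86, 66).

v_4 = (128, -86, 66)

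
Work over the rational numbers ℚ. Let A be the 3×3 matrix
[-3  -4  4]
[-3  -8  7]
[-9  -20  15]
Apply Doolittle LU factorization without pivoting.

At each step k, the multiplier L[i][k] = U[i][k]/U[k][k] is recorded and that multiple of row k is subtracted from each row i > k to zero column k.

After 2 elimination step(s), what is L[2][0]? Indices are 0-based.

L[2][0] = 3

k=0: U[0][0]=-3
  eliminate (1,0): mult=1, new row 1: (0, -4, 3); set L[1][0]=1
  eliminate (2,0): mult=3, new row 2: (0, -8, 3); set L[2][0]=3
k=1: U[1][1]=-4
  eliminate (2,1): mult=2, new row 2: (0, 0, -3); set L[2][1]=2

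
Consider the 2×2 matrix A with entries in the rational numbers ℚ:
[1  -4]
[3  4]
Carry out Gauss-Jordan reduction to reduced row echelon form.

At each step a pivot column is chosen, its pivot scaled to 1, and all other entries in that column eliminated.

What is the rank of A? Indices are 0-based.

rank = 2

pivot(0,0)=1: scale R0 → (1, -4)
  clear (1,0): R1 −= (3)R0 → (0, 16)
pivot(1,1)=16: scale R1 → (0, 1)
  clear (0,1): R0 −= (-4)R1 → (1, 0)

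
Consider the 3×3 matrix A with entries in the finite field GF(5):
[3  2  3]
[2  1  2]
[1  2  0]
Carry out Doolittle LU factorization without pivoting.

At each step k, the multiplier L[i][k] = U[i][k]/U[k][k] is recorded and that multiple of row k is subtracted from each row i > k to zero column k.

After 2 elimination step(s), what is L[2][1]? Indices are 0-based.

L[2][1] = 1

k=0: U[0][0]=3
  eliminate (1,0): mult=4, new row 1: (0, 3, 0); set L[1][0]=4
  eliminate (2,0): mult=2, new row 2: (0, 3, 4); set L[2][0]=2
k=1: U[1][1]=3
  eliminate (2,1): mult=1, new row 2: (0, 0, 4); set L[2][1]=1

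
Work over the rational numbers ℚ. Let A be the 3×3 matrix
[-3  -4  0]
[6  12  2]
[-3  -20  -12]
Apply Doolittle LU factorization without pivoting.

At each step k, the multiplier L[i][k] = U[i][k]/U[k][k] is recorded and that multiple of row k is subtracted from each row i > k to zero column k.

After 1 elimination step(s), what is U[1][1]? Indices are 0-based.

[col 0] pivot -3
  R1 -= -2*R0 → (0, 4, 2)  (L[1][0] := -2)
  R2 -= 1*R0 → (0, -16, -12)  (L[2][0] := 1)

U[1][1] = 4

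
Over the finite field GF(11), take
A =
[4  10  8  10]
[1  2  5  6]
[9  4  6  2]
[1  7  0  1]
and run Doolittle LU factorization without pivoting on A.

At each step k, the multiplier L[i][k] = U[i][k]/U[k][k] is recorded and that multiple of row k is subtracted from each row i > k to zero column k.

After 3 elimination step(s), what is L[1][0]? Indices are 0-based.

L[1][0] = 3

k=0: U[0][0]=4
  eliminate (1,0): mult=3, new row 1: (0, 5, 3, 9); set L[1][0]=3
  eliminate (2,0): mult=5, new row 2: (0, 9, 10, 7); set L[2][0]=5
  eliminate (3,0): mult=3, new row 3: (0, 10, 9, 4); set L[3][0]=3
k=1: U[1][1]=5
  eliminate (2,1): mult=4, new row 2: (0, 0, 9, 4); set L[2][1]=4
  eliminate (3,1): mult=2, new row 3: (0, 0, 3, 8); set L[3][1]=2
k=2: U[2][2]=9
  eliminate (3,2): mult=4, new row 3: (0, 0, 0, 3); set L[3][2]=4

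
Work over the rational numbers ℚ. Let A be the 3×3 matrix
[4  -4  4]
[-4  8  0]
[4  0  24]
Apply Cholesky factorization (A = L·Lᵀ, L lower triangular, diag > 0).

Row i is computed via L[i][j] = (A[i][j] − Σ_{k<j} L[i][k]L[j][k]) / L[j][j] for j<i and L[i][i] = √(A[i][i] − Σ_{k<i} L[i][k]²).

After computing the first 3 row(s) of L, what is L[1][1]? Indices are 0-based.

L[1][1] = 2

Step 1: L[0][0] = √(4) = 2.
  L[1][0] = (-4) / L[0][0] = -2.
Step 2: L[1][1] = √(4) = 2.
  L[2][0] = (4) / L[0][0] = 2.
  L[2][1] = (4) / L[1][1] = 2.
Step 3: L[2][2] = √(16) = 4.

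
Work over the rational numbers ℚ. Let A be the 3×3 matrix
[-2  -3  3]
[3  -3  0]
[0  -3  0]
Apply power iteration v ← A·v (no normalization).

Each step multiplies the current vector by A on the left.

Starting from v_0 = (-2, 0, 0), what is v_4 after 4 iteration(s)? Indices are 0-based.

v_4 = (22, 12, 180)

v_0 = (-2, 0, 0).
v_1 = A·v_0 = (4, -6, 0).
v_2 = A·v_1 = (10, 30, 18).
v_3 = A·v_2 = (-56, -60, -90).
v_4 = A·v_3 = (22, 12, 180).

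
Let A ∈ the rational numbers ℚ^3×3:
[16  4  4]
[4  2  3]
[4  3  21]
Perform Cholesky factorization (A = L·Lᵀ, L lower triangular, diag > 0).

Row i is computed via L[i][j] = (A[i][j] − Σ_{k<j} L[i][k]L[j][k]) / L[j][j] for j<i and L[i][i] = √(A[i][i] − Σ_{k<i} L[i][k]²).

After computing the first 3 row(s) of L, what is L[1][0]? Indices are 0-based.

L[1][0] = 1

Step 1: L[0][0] = √(16) = 4.
  L[1][0] = (4) / L[0][0] = 1.
Step 2: L[1][1] = √(1) = 1.
  L[2][0] = (4) / L[0][0] = 1.
  L[2][1] = (2) / L[1][1] = 2.
Step 3: L[2][2] = √(16) = 4.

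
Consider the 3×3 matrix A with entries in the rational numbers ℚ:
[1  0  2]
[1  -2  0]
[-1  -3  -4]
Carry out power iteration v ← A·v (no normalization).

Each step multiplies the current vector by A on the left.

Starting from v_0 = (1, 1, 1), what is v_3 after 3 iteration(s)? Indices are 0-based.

v_0 = (1, 1, 1).
v_1 = A·v_0 = (3, -1, -8).
v_2 = A·v_1 = (-13, 5, 32).
v_3 = A·v_2 = (51, -23, -130).

v_3 = (51, -23, -130)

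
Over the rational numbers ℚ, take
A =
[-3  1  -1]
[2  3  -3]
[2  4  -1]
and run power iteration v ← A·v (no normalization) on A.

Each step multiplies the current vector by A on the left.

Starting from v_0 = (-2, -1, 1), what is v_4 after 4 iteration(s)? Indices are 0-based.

v_0 = (-2, -1, 1).
v_1 = A·v_0 = (4, -10, -9).
v_2 = A·v_1 = (-13, 5, -23).
v_3 = A·v_2 = (67, 58, 17).
v_4 = A·v_3 = (-160, 257, 349).

v_4 = (-160, 257, 349)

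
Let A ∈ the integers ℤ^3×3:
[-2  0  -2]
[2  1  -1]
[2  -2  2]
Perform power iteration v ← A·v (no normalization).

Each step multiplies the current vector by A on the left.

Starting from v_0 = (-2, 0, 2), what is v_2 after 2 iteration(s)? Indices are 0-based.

v_0 = (-2, 0, 2).
v_1 = A·v_0 = (0, -6, 0).
v_2 = A·v_1 = (0, -6, 12).

v_2 = (0, -6, 12)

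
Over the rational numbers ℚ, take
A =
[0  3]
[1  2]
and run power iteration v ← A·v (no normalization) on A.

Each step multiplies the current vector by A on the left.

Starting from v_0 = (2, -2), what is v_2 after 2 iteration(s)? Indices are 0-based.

v_2 = (-6, -10)

v_0 = (2, -2).
v_1 = A·v_0 = (-6, -2).
v_2 = A·v_1 = (-6, -10).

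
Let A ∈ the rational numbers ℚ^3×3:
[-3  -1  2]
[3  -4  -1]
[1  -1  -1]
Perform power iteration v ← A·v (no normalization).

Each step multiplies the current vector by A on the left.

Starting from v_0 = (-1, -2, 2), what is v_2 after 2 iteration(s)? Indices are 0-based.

v_0 = (-1, -2, 2).
v_1 = A·v_0 = (9, 3, -1).
v_2 = A·v_1 = (-32, 16, 7).

v_2 = (-32, 16, 7)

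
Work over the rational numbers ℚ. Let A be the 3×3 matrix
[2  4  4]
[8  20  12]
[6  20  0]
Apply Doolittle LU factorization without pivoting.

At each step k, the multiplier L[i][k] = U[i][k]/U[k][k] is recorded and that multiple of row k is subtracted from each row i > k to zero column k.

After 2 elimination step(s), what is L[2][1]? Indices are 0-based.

[col 0] pivot 2
  R1 -= 4*R0 → (0, 4, -4)  (L[1][0] := 4)
  R2 -= 3*R0 → (0, 8, -12)  (L[2][0] := 3)
[col 1] pivot 4
  R2 -= 2*R1 → (0, 0, -4)  (L[2][1] := 2)

L[2][1] = 2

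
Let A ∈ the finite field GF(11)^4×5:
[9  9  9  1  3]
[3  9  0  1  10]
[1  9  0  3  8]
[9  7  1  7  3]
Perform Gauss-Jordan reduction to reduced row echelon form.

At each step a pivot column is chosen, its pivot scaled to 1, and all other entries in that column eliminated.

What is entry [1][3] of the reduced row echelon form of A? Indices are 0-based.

M[1][3] = 9

[1] R0 /= 9  ⇒  (1, 1, 1, 5, 4)
     R1 -= 3·R0  ⇒  (0, 6, 8, 8, 9)
     R2 -= 1·R0  ⇒  (0, 8, 10, 9, 4)
     R3 -= 9·R0  ⇒  (0, 9, 3, 6, 0)
[2] R1 /= 6  ⇒  (0, 1, 5, 5, 7)
     R0 -= 1·R1  ⇒  (1, 0, 7, 0, 8)
     R2 -= 8·R1  ⇒  (0, 0, 3, 2, 3)
     R3 -= 9·R1  ⇒  (0, 0, 2, 5, 3)
[3] R2 /= 3  ⇒  (0, 0, 1, 8, 1)
     R0 -= 7·R2  ⇒  (1, 0, 0, 10, 1)
     R1 -= 5·R2  ⇒  (0, 1, 0, 9, 2)
     R3 -= 2·R2  ⇒  (0, 0, 0, 0, 1)
column 3 empty below row 3
[4] R3 /= 1  ⇒  (0, 0, 0, 0, 1)
     R0 -= 1·R3  ⇒  (1, 0, 0, 10, 0)
     R1 -= 2·R3  ⇒  (0, 1, 0, 9, 0)
     R2 -= 1·R3  ⇒  (0, 0, 1, 8, 0)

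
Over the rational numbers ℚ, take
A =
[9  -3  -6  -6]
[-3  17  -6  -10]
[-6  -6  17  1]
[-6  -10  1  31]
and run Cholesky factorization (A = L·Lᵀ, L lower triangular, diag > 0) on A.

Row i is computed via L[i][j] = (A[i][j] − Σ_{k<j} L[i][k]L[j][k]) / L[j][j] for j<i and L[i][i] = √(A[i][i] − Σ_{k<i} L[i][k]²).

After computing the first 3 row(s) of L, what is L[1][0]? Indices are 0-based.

Step 1: L[0][0] = √(9) = 3.
  L[1][0] = (-3) / L[0][0] = -1.
Step 2: L[1][1] = √(16) = 4.
  L[2][0] = (-6) / L[0][0] = -2.
  L[2][1] = (-8) / L[1][1] = -2.
Step 3: L[2][2] = √(9) = 3.

L[1][0] = -1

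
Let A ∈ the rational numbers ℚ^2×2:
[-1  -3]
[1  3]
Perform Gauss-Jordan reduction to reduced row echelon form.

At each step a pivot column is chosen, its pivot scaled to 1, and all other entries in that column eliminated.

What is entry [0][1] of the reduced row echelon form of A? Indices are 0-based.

[1] R0 /= -1  ⇒  (1, 3)
     R1 -= 1·R0  ⇒  (0, 0)
column 1 empty below row 1

M[0][1] = 3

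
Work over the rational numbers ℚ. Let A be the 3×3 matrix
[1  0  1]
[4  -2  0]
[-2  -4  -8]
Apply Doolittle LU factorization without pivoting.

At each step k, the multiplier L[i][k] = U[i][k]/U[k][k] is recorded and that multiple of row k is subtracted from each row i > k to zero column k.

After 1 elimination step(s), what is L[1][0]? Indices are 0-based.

L[1][0] = 4

k=0: U[0][0]=1
  eliminate (1,0): mult=4, new row 1: (0, -2, -4); set L[1][0]=4
  eliminate (2,0): mult=-2, new row 2: (0, -4, -6); set L[2][0]=-2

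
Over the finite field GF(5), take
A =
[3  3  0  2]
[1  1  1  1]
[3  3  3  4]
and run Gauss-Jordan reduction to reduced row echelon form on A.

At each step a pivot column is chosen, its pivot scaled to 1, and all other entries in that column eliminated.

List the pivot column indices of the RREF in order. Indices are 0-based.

[1] R0 /= 3  ⇒  (1, 1, 0, 4)
     R1 -= 1·R0  ⇒  (0, 0, 1, 2)
     R2 -= 3·R0  ⇒  (0, 0, 3, 2)
column 1 empty below row 1
[2] R1 /= 1  ⇒  (0, 0, 1, 2)
     R2 -= 3·R1  ⇒  (0, 0, 0, 1)
[3] R2 /= 1  ⇒  (0, 0, 0, 1)
     R0 -= 4·R2  ⇒  (1, 1, 0, 0)
     R1 -= 2·R2  ⇒  (0, 0, 1, 0)

pivot columns: 0, 2, 3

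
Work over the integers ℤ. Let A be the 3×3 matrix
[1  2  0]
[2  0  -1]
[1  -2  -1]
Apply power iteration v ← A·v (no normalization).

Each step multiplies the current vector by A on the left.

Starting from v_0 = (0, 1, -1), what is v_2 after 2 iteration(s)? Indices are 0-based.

v_0 = (0, 1, -1).
v_1 = A·v_0 = (2, 1, -1).
v_2 = A·v_1 = (4, 5, 1).

v_2 = (4, 5, 1)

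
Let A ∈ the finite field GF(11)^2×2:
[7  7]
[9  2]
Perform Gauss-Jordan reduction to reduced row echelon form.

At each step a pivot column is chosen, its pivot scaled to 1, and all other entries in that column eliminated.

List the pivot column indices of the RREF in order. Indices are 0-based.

step 1: normalize row 0 (÷7) = (1, 1)
  row 1: subtract 9×row0 = (0, 4)
step 2: normalize row 1 (÷4) = (0, 1)
  row 0: subtract 1×row1 = (1, 0)

pivot columns: 0, 1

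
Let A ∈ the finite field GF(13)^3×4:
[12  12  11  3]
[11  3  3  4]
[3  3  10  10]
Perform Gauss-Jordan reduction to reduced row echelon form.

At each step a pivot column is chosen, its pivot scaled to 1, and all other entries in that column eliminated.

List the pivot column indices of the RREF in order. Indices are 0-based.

step 1: normalize row 0 (÷12) = (1, 1, 2, 10)
  row 1: subtract 11×row0 = (0, 5, 7, 11)
  row 2: subtract 3×row0 = (0, 0, 4, 6)
step 2: normalize row 1 (÷5) = (0, 1, 4, 10)
  row 0: subtract 1×row1 = (1, 0, 11, 0)
step 3: normalize row 2 (÷4) = (0, 0, 1, 8)
  row 0: subtract 11×row2 = (1, 0, 0, 3)
  row 1: subtract 4×row2 = (0, 1, 0, 4)

pivot columns: 0, 1, 2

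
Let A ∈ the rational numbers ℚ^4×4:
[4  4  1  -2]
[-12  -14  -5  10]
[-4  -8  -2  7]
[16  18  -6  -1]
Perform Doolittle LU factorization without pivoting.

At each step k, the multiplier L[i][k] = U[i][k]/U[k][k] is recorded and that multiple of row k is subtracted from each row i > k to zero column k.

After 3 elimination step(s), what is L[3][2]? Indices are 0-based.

Step 1: pivot at (0,0) is 4.
  row1 ← row1 − (-3)·row0  ⇒  L[1][0]=-3, U row1=(0, -2, -2, 4)
  row2 ← row2 − (-1)·row0  ⇒  L[2][0]=-1, U row2=(0, -4, -1, 5)
  row3 ← row3 − (4)·row0  ⇒  L[3][0]=4, U row3=(0, 2, -10, 7)
Step 2: pivot at (1,1) is -2.
  row2 ← row2 − (2)·row1  ⇒  L[2][1]=2, U row2=(0, 0, 3, -3)
  row3 ← row3 − (-1)·row1  ⇒  L[3][1]=-1, U row3=(0, 0, -12, 11)
Step 3: pivot at (2,2) is 3.
  row3 ← row3 − (-4)·row2  ⇒  L[3][2]=-4, U row3=(0, 0, 0, -1)

L[3][2] = -4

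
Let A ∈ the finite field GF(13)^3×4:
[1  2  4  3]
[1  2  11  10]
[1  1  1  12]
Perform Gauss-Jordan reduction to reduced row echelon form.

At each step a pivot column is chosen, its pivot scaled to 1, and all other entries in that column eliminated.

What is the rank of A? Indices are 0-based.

rank = 3

step 1: normalize row 0 (÷1) = (1, 2, 4, 3)
  row 1: subtract 1×row0 = (0, 0, 7, 7)
  row 2: subtract 1×row0 = (0, 12, 10, 9)
step 2: exchange rows 1,2
step 2: normalize row 1 (÷12) = (0, 1, 3, 4)
  row 0: subtract 2×row1 = (1, 0, 11, 8)
step 3: normalize row 2 (÷7) = (0, 0, 1, 1)
  row 0: subtract 11×row2 = (1, 0, 0, 10)
  row 1: subtract 3×row2 = (0, 1, 0, 1)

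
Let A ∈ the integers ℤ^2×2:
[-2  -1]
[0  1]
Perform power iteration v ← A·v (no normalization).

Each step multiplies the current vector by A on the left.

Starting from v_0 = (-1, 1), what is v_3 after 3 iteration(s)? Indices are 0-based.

v_3 = (5, 1)

v_0 = (-1, 1).
v_1 = A·v_0 = (1, 1).
v_2 = A·v_1 = (-3, 1).
v_3 = A·v_2 = (5, 1).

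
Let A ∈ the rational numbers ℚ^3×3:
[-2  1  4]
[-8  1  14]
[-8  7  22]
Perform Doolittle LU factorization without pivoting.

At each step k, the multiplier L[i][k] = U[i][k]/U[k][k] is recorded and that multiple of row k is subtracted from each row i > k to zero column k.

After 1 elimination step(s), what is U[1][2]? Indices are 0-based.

Step 1: pivot at (0,0) is -2.
  row1 ← row1 − (4)·row0  ⇒  L[1][0]=4, U row1=(0, -3, -2)
  row2 ← row2 − (4)·row0  ⇒  L[2][0]=4, U row2=(0, 3, 6)

U[1][2] = -2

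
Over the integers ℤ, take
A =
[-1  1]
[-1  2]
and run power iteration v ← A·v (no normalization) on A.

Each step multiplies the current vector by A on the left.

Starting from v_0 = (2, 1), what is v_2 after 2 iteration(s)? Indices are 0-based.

v_0 = (2, 1).
v_1 = A·v_0 = (-1, 0).
v_2 = A·v_1 = (1, 1).

v_2 = (1, 1)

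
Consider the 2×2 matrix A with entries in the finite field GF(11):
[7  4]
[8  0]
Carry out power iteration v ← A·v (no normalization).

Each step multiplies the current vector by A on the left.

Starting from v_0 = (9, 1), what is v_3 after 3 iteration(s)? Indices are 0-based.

v_0 = (9, 1).
v_1 = A·v_0 = (1, 6).
v_2 = A·v_1 = (9, 8).
v_3 = A·v_2 = (7, 6).

v_3 = (7, 6)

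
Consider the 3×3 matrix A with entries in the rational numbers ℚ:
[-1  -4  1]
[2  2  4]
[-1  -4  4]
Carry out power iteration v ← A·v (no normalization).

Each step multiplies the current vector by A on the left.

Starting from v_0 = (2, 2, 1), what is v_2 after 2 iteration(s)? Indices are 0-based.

v_0 = (2, 2, 1).
v_1 = A·v_0 = (-9, 12, -6).
v_2 = A·v_1 = (-45, -18, -63).

v_2 = (-45, -18, -63)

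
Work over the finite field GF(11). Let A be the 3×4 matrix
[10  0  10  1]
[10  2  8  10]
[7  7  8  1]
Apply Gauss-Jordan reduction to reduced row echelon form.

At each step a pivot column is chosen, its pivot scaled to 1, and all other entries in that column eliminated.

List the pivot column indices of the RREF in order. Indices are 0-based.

pivot columns: 0, 1, 2

step 1: normalize row 0 (÷10) = (1, 0, 1, 10)
  row 1: subtract 10×row0 = (0, 2, 9, 9)
  row 2: subtract 7×row0 = (0, 7, 1, 8)
step 2: normalize row 1 (÷2) = (0, 1, 10, 10)
  row 2: subtract 7×row1 = (0, 0, 8, 4)
step 3: normalize row 2 (÷8) = (0, 0, 1, 6)
  row 0: subtract 1×row2 = (1, 0, 0, 4)
  row 1: subtract 10×row2 = (0, 1, 0, 5)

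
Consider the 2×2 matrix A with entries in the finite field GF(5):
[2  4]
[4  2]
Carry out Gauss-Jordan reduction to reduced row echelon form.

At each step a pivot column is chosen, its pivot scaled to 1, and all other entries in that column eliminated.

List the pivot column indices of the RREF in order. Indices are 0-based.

step 1: normalize row 0 (÷2) = (1, 2)
  row 1: subtract 4×row0 = (0, 4)
step 2: normalize row 1 (÷4) = (0, 1)
  row 0: subtract 2×row1 = (1, 0)

pivot columns: 0, 1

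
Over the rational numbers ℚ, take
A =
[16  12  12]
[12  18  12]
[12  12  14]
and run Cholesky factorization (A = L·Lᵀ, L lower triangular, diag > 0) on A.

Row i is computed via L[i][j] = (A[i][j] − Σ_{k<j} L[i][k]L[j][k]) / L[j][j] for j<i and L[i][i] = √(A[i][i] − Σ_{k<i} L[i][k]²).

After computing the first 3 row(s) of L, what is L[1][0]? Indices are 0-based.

Step 1: L[0][0] = √(16) = 4.
  L[1][0] = (12) / L[0][0] = 3.
Step 2: L[1][1] = √(9) = 3.
  L[2][0] = (12) / L[0][0] = 3.
  L[2][1] = (3) / L[1][1] = 1.
Step 3: L[2][2] = √(4) = 2.

L[1][0] = 3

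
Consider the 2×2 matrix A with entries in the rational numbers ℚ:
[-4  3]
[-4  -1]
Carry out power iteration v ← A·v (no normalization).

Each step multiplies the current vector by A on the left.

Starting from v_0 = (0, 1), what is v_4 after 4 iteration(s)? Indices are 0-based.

v_4 = (105, -179)

v_0 = (0, 1).
v_1 = A·v_0 = (3, -1).
v_2 = A·v_1 = (-15, -11).
v_3 = A·v_2 = (27, 71).
v_4 = A·v_3 = (105, -179).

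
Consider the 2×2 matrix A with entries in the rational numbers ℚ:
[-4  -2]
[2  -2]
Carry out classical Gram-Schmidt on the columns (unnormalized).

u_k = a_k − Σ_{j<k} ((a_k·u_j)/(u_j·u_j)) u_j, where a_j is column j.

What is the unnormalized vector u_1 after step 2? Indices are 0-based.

Step 1: u_0 = a_0 = (-4, 2).
Step 2: u_1 = a_1 − (1/5)·u_0 = (-6/5, -12/5).

u_1 = (-6/5, -12/5)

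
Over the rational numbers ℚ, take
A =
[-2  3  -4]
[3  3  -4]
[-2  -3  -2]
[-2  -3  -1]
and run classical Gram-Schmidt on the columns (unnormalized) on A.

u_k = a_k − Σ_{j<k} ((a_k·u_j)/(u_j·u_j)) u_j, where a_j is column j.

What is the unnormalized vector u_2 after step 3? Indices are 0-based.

Step 1: u_0 = a_0 = (-2, 3, -2, -2).
Step 2: u_1 = a_1 − (5/7)·u_0 = (31/7, 6/7, -11/7, -11/7).
Step 3: u_2 = a_2 − (2/21)·u_0 − (-115/177)·u_1 = (-55/59, -220/59, -167/59, -108/59).

u_2 = (-55/59, -220/59, -167/59, -108/59)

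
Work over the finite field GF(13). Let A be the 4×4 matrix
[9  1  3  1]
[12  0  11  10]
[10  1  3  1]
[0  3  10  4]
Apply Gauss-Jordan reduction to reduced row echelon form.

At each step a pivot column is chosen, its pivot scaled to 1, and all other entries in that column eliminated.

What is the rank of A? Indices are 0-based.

rank = 4

[1] R0 /= 9  ⇒  (1, 3, 9, 3)
     R1 -= 12·R0  ⇒  (0, 3, 7, 0)
     R2 -= 10·R0  ⇒  (0, 10, 4, 10)
[2] R1 /= 3  ⇒  (0, 1, 11, 0)
     R0 -= 3·R1  ⇒  (1, 0, 2, 3)
     R2 -= 10·R1  ⇒  (0, 0, 11, 10)
     R3 -= 3·R1  ⇒  (0, 0, 3, 4)
[3] R2 /= 11  ⇒  (0, 0, 1, 8)
     R0 -= 2·R2  ⇒  (1, 0, 0, 0)
     R1 -= 11·R2  ⇒  (0, 1, 0, 3)
     R3 -= 3·R2  ⇒  (0, 0, 0, 6)
[4] R3 /= 6  ⇒  (0, 0, 0, 1)
     R1 -= 3·R3  ⇒  (0, 1, 0, 0)
     R2 -= 8·R3  ⇒  (0, 0, 1, 0)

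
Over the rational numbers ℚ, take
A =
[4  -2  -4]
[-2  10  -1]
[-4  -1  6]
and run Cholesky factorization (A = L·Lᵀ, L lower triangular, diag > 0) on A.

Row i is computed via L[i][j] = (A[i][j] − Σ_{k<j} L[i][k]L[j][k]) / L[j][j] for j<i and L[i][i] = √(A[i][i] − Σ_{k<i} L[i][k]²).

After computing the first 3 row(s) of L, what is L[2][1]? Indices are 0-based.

Step 1: L[0][0] = √(4) = 2.
  L[1][0] = (-2) / L[0][0] = -1.
Step 2: L[1][1] = √(9) = 3.
  L[2][0] = (-4) / L[0][0] = -2.
  L[2][1] = (-3) / L[1][1] = -1.
Step 3: L[2][2] = √(1) = 1.

L[2][1] = -1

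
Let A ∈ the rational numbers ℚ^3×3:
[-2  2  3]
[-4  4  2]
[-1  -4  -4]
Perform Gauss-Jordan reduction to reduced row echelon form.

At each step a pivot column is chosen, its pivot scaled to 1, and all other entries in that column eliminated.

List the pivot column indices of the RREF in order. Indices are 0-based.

step 1: normalize row 0 (÷-2) = (1, -1, -3/2)
  row 1: subtract -4×row0 = (0, 0, -4)
  row 2: subtract -1×row0 = (0, -5, -11/2)
step 2: exchange rows 1,2
step 2: normalize row 1 (÷-5) = (0, 1, 11/10)
  row 0: subtract -1×row1 = (1, 0, -2/5)
step 3: normalize row 2 (÷-4) = (0, 0, 1)
  row 0: subtract -2/5×row2 = (1, 0, 0)
  row 1: subtract 11/10×row2 = (0, 1, 0)

pivot columns: 0, 1, 2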